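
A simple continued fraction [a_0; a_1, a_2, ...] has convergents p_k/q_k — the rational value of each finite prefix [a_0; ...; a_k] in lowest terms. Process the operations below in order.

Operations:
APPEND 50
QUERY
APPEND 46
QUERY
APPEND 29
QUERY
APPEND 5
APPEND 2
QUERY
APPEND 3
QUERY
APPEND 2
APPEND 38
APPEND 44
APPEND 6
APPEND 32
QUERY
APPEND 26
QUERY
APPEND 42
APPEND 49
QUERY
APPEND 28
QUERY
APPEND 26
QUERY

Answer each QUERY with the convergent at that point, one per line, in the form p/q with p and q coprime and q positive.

APPEND 50: p_0 = 50·1 + 0 = 50, q_0 = 50·0 + 1 = 1 → 50/1
APPEND 46: p_1 = 46·50 + 1 = 2301, q_1 = 46·1 + 0 = 46 → 2301/46
APPEND 29: p_2 = 29·2301 + 50 = 66779, q_2 = 29·46 + 1 = 1335 → 66779/1335
APPEND 5: p_3 = 5·66779 + 2301 = 336196, q_3 = 5·1335 + 46 = 6721 → 336196/6721
APPEND 2: p_4 = 2·336196 + 66779 = 739171, q_4 = 2·6721 + 1335 = 14777 → 739171/14777
APPEND 3: p_5 = 3·739171 + 336196 = 2553709, q_5 = 3·14777 + 6721 = 51052 → 2553709/51052
APPEND 2: p_6 = 2·2553709 + 739171 = 5846589, q_6 = 2·51052 + 14777 = 116881 → 5846589/116881
APPEND 38: p_7 = 38·5846589 + 2553709 = 224724091, q_7 = 38·116881 + 51052 = 4492530 → 224724091/4492530
APPEND 44: p_8 = 44·224724091 + 5846589 = 9893706593, q_8 = 44·4492530 + 116881 = 197788201 → 9893706593/197788201
APPEND 6: p_9 = 6·9893706593 + 224724091 = 59586963649, q_9 = 6·197788201 + 4492530 = 1191221736 → 59586963649/1191221736
APPEND 32: p_10 = 32·59586963649 + 9893706593 = 1916676543361, q_10 = 32·1191221736 + 197788201 = 38316883753 → 1916676543361/38316883753
APPEND 26: p_11 = 26·1916676543361 + 59586963649 = 49893177091035, q_11 = 26·38316883753 + 1191221736 = 997430199314 → 49893177091035/997430199314
APPEND 42: p_12 = 42·49893177091035 + 1916676543361 = 2097430114366831, q_12 = 42·997430199314 + 38316883753 = 41930385254941 → 2097430114366831/41930385254941
APPEND 49: p_13 = 49·2097430114366831 + 49893177091035 = 102823968781065754, q_13 = 49·41930385254941 + 997430199314 = 2055586307691423 → 102823968781065754/2055586307691423
APPEND 28: p_14 = 28·102823968781065754 + 2097430114366831 = 2881168555984207943, q_14 = 28·2055586307691423 + 41930385254941 = 57598347000614785 → 2881168555984207943/57598347000614785
APPEND 26: p_15 = 26·2881168555984207943 + 102823968781065754 = 75013206424370472272, q_15 = 26·57598347000614785 + 2055586307691423 = 1499612608323675833 → 75013206424370472272/1499612608323675833

50/1
2301/46
66779/1335
739171/14777
2553709/51052
1916676543361/38316883753
49893177091035/997430199314
102823968781065754/2055586307691423
2881168555984207943/57598347000614785
75013206424370472272/1499612608323675833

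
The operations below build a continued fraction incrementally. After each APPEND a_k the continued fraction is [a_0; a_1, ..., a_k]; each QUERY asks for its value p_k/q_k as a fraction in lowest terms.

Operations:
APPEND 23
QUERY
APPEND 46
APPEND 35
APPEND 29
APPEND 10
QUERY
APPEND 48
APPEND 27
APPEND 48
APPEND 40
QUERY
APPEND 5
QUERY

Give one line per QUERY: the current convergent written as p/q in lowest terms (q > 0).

APPEND 23: p_0 = 23·1 + 0 = 23, q_0 = 23·0 + 1 = 1 → 23/1
APPEND 46: p_1 = 46·23 + 1 = 1059, q_1 = 46·1 + 0 = 46 → 1059/46
APPEND 35: p_2 = 35·1059 + 23 = 37088, q_2 = 35·46 + 1 = 1611 → 37088/1611
APPEND 29: p_3 = 29·37088 + 1059 = 1076611, q_3 = 29·1611 + 46 = 46765 → 1076611/46765
APPEND 10: p_4 = 10·1076611 + 37088 = 10803198, q_4 = 10·46765 + 1611 = 469261 → 10803198/469261
APPEND 48: p_5 = 48·10803198 + 1076611 = 519630115, q_5 = 48·469261 + 46765 = 22571293 → 519630115/22571293
APPEND 27: p_6 = 27·519630115 + 10803198 = 14040816303, q_6 = 27·22571293 + 469261 = 609894172 → 14040816303/609894172
APPEND 48: p_7 = 48·14040816303 + 519630115 = 674478812659, q_7 = 48·609894172 + 22571293 = 29297491549 → 674478812659/29297491549
APPEND 40: p_8 = 40·674478812659 + 14040816303 = 26993193322663, q_8 = 40·29297491549 + 609894172 = 1172509556132 → 26993193322663/1172509556132
APPEND 5: p_9 = 5·26993193322663 + 674478812659 = 135640445425974, q_9 = 5·1172509556132 + 29297491549 = 5891845272209 → 135640445425974/5891845272209

23/1
10803198/469261
26993193322663/1172509556132
135640445425974/5891845272209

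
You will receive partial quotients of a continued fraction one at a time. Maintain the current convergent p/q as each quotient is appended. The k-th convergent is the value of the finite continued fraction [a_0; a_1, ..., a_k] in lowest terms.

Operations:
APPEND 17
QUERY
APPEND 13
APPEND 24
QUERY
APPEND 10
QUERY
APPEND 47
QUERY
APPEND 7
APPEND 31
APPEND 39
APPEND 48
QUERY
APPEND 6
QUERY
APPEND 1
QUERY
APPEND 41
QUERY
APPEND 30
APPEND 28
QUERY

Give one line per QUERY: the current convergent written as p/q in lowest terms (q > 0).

17/1
5345/313
53672/3143
2527929/148034
1036157119442/60676736973
6238517807633/365323846174
7274674927075/426000583147
304500189817708/17831347755201
256288350534650528/15008091478452157

APPEND 17: p_0 = 17·1 + 0 = 17, q_0 = 17·0 + 1 = 1 → 17/1
APPEND 13: p_1 = 13·17 + 1 = 222, q_1 = 13·1 + 0 = 13 → 222/13
APPEND 24: p_2 = 24·222 + 17 = 5345, q_2 = 24·13 + 1 = 313 → 5345/313
APPEND 10: p_3 = 10·5345 + 222 = 53672, q_3 = 10·313 + 13 = 3143 → 53672/3143
APPEND 47: p_4 = 47·53672 + 5345 = 2527929, q_4 = 47·3143 + 313 = 148034 → 2527929/148034
APPEND 7: p_5 = 7·2527929 + 53672 = 17749175, q_5 = 7·148034 + 3143 = 1039381 → 17749175/1039381
APPEND 31: p_6 = 31·17749175 + 2527929 = 552752354, q_6 = 31·1039381 + 148034 = 32368845 → 552752354/32368845
APPEND 39: p_7 = 39·552752354 + 17749175 = 21575090981, q_7 = 39·32368845 + 1039381 = 1263424336 → 21575090981/1263424336
APPEND 48: p_8 = 48·21575090981 + 552752354 = 1036157119442, q_8 = 48·1263424336 + 32368845 = 60676736973 → 1036157119442/60676736973
APPEND 6: p_9 = 6·1036157119442 + 21575090981 = 6238517807633, q_9 = 6·60676736973 + 1263424336 = 365323846174 → 6238517807633/365323846174
APPEND 1: p_10 = 1·6238517807633 + 1036157119442 = 7274674927075, q_10 = 1·365323846174 + 60676736973 = 426000583147 → 7274674927075/426000583147
APPEND 41: p_11 = 41·7274674927075 + 6238517807633 = 304500189817708, q_11 = 41·426000583147 + 365323846174 = 17831347755201 → 304500189817708/17831347755201
APPEND 30: p_12 = 30·304500189817708 + 7274674927075 = 9142280369458315, q_12 = 30·17831347755201 + 426000583147 = 535366433239177 → 9142280369458315/535366433239177
APPEND 28: p_13 = 28·9142280369458315 + 304500189817708 = 256288350534650528, q_13 = 28·535366433239177 + 17831347755201 = 15008091478452157 → 256288350534650528/15008091478452157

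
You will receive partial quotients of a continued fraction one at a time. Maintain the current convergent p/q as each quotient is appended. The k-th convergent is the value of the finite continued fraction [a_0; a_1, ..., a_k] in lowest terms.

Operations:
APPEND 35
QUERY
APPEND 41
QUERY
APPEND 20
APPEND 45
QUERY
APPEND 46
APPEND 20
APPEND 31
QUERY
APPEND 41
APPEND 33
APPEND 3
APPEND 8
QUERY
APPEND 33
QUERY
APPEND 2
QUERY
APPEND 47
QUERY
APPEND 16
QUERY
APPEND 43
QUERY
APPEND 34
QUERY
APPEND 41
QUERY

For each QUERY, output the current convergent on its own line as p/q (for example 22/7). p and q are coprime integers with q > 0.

APPEND 35: p_0 = 35·1 + 0 = 35, q_0 = 35·0 + 1 = 1 → 35/1
APPEND 41: p_1 = 41·35 + 1 = 1436, q_1 = 41·1 + 0 = 41 → 1436/41
APPEND 20: p_2 = 20·1436 + 35 = 28755, q_2 = 20·41 + 1 = 821 → 28755/821
APPEND 45: p_3 = 45·28755 + 1436 = 1295411, q_3 = 45·821 + 41 = 36986 → 1295411/36986
APPEND 46: p_4 = 46·1295411 + 28755 = 59617661, q_4 = 46·36986 + 821 = 1702177 → 59617661/1702177
APPEND 20: p_5 = 20·59617661 + 1295411 = 1193648631, q_5 = 20·1702177 + 36986 = 34080526 → 1193648631/34080526
APPEND 31: p_6 = 31·1193648631 + 59617661 = 37062725222, q_6 = 31·34080526 + 1702177 = 1058198483 → 37062725222/1058198483
APPEND 41: p_7 = 41·37062725222 + 1193648631 = 1520765382733, q_7 = 41·1058198483 + 34080526 = 43420218329 → 1520765382733/43420218329
APPEND 33: p_8 = 33·1520765382733 + 37062725222 = 50222320355411, q_8 = 33·43420218329 + 1058198483 = 1433925403340 → 50222320355411/1433925403340
APPEND 3: p_9 = 3·50222320355411 + 1520765382733 = 152187726448966, q_9 = 3·1433925403340 + 43420218329 = 4345196428349 → 152187726448966/4345196428349
APPEND 8: p_10 = 8·152187726448966 + 50222320355411 = 1267724131947139, q_10 = 8·4345196428349 + 1433925403340 = 36195496830132 → 1267724131947139/36195496830132
APPEND 33: p_11 = 33·1267724131947139 + 152187726448966 = 41987084080704553, q_11 = 33·36195496830132 + 4345196428349 = 1198796591822705 → 41987084080704553/1198796591822705
APPEND 2: p_12 = 2·41987084080704553 + 1267724131947139 = 85241892293356245, q_12 = 2·1198796591822705 + 36195496830132 = 2433788680475542 → 85241892293356245/2433788680475542
APPEND 47: p_13 = 47·85241892293356245 + 41987084080704553 = 4048356021868448068, q_13 = 47·2433788680475542 + 1198796591822705 = 115586864574173179 → 4048356021868448068/115586864574173179
APPEND 16: p_14 = 16·4048356021868448068 + 85241892293356245 = 64858938242188525333, q_14 = 16·115586864574173179 + 2433788680475542 = 1851823621867246406 → 64858938242188525333/1851823621867246406
APPEND 43: p_15 = 43·64858938242188525333 + 4048356021868448068 = 2792982700435975037387, q_15 = 43·1851823621867246406 + 115586864574173179 = 79744002604865768637 → 2792982700435975037387/79744002604865768637
APPEND 34: p_16 = 34·2792982700435975037387 + 64858938242188525333 = 95026270753065339796491, q_16 = 34·79744002604865768637 + 1851823621867246406 = 2713147912187303380064 → 95026270753065339796491/2713147912187303380064
APPEND 41: p_17 = 41·95026270753065339796491 + 2792982700435975037387 = 3898870083576114906693518, q_17 = 41·2713147912187303380064 + 79744002604865768637 = 111318808402284304351261 → 3898870083576114906693518/111318808402284304351261

35/1
1436/41
1295411/36986
37062725222/1058198483
1267724131947139/36195496830132
41987084080704553/1198796591822705
85241892293356245/2433788680475542
4048356021868448068/115586864574173179
64858938242188525333/1851823621867246406
2792982700435975037387/79744002604865768637
95026270753065339796491/2713147912187303380064
3898870083576114906693518/111318808402284304351261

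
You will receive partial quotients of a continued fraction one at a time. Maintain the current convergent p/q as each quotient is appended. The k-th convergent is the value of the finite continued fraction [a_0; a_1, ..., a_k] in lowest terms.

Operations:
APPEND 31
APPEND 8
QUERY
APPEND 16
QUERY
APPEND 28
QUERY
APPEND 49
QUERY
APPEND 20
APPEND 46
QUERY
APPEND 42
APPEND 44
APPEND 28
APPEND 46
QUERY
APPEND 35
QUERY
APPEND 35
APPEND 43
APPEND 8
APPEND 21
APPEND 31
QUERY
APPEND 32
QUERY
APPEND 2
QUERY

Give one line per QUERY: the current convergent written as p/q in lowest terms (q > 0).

APPEND 31: p_0 = 31·1 + 0 = 31, q_0 = 31·0 + 1 = 1 → 31/1
APPEND 8: p_1 = 8·31 + 1 = 249, q_1 = 8·1 + 0 = 8 → 249/8
APPEND 16: p_2 = 16·249 + 31 = 4015, q_2 = 16·8 + 1 = 129 → 4015/129
APPEND 28: p_3 = 28·4015 + 249 = 112669, q_3 = 28·129 + 8 = 3620 → 112669/3620
APPEND 49: p_4 = 49·112669 + 4015 = 5524796, q_4 = 49·3620 + 129 = 177509 → 5524796/177509
APPEND 20: p_5 = 20·5524796 + 112669 = 110608589, q_5 = 20·177509 + 3620 = 3553800 → 110608589/3553800
APPEND 46: p_6 = 46·110608589 + 5524796 = 5093519890, q_6 = 46·3553800 + 177509 = 163652309 → 5093519890/163652309
APPEND 42: p_7 = 42·5093519890 + 110608589 = 214038443969, q_7 = 42·163652309 + 3553800 = 6876950778 → 214038443969/6876950778
APPEND 44: p_8 = 44·214038443969 + 5093519890 = 9422785054526, q_8 = 44·6876950778 + 163652309 = 302749486541 → 9422785054526/302749486541
APPEND 28: p_9 = 28·9422785054526 + 214038443969 = 264052019970697, q_9 = 28·302749486541 + 6876950778 = 8483862573926 → 264052019970697/8483862573926
APPEND 46: p_10 = 46·264052019970697 + 9422785054526 = 12155815703706588, q_10 = 46·8483862573926 + 302749486541 = 390560427887137 → 12155815703706588/390560427887137
APPEND 35: p_11 = 35·12155815703706588 + 264052019970697 = 425717601649701277, q_11 = 35·390560427887137 + 8483862573926 = 13678098838623721 → 425717601649701277/13678098838623721
APPEND 35: p_12 = 35·425717601649701277 + 12155815703706588 = 14912271873443251283, q_12 = 35·13678098838623721 + 390560427887137 = 479124019779717372 → 14912271873443251283/479124019779717372
APPEND 43: p_13 = 43·14912271873443251283 + 425717601649701277 = 641653408159709506446, q_13 = 43·479124019779717372 + 13678098838623721 = 20616010949366470717 → 641653408159709506446/20616010949366470717
APPEND 8: p_14 = 8·641653408159709506446 + 14912271873443251283 = 5148139537151119302851, q_14 = 8·20616010949366470717 + 479124019779717372 = 165407211614711483108 → 5148139537151119302851/165407211614711483108
APPEND 21: p_15 = 21·5148139537151119302851 + 641653408159709506446 = 108752583688333214866317, q_15 = 21·165407211614711483108 + 20616010949366470717 = 3494167454858307615985 → 108752583688333214866317/3494167454858307615985
APPEND 31: p_16 = 31·108752583688333214866317 + 5148139537151119302851 = 3376478233875480780158678, q_16 = 31·3494167454858307615985 + 165407211614711483108 = 108484598312222247578643 → 3376478233875480780158678/108484598312222247578643
APPEND 32: p_17 = 32·3376478233875480780158678 + 108752583688333214866317 = 108156056067703718179944013, q_17 = 32·108484598312222247578643 + 3494167454858307615985 = 3475001313445970230132561 → 108156056067703718179944013/3475001313445970230132561
APPEND 2: p_18 = 2·108156056067703718179944013 + 3376478233875480780158678 = 219688590369282917140046704, q_18 = 2·3475001313445970230132561 + 108484598312222247578643 = 7058487225204162707843765 → 219688590369282917140046704/7058487225204162707843765

249/8
4015/129
112669/3620
5524796/177509
5093519890/163652309
12155815703706588/390560427887137
425717601649701277/13678098838623721
3376478233875480780158678/108484598312222247578643
108156056067703718179944013/3475001313445970230132561
219688590369282917140046704/7058487225204162707843765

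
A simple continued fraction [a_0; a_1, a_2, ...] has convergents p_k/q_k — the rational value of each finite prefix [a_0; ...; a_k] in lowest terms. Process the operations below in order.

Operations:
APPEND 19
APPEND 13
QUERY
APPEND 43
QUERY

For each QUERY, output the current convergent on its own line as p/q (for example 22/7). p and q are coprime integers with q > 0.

APPEND 19: p_0 = 19·1 + 0 = 19, q_0 = 19·0 + 1 = 1 → 19/1
APPEND 13: p_1 = 13·19 + 1 = 248, q_1 = 13·1 + 0 = 13 → 248/13
APPEND 43: p_2 = 43·248 + 19 = 10683, q_2 = 43·13 + 1 = 560 → 10683/560

248/13
10683/560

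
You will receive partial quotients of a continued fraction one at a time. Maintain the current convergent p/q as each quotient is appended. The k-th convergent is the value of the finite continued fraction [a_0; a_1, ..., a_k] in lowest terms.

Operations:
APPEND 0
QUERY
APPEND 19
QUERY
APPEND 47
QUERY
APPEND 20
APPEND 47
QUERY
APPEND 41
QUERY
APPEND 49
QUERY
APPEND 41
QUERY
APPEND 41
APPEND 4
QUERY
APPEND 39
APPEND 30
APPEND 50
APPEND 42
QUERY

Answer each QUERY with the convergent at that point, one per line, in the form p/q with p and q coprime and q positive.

0/1
1/19
47/894
44274/842147
1816175/34545926
89036849/1693592521
3652326984/69471839287
602990099756/11469627852439
1493957111501263100/28416937696585626787

APPEND 0: p_0 = 0·1 + 0 = 0, q_0 = 0·0 + 1 = 1 → 0/1
APPEND 19: p_1 = 19·0 + 1 = 1, q_1 = 19·1 + 0 = 19 → 1/19
APPEND 47: p_2 = 47·1 + 0 = 47, q_2 = 47·19 + 1 = 894 → 47/894
APPEND 20: p_3 = 20·47 + 1 = 941, q_3 = 20·894 + 19 = 17899 → 941/17899
APPEND 47: p_4 = 47·941 + 47 = 44274, q_4 = 47·17899 + 894 = 842147 → 44274/842147
APPEND 41: p_5 = 41·44274 + 941 = 1816175, q_5 = 41·842147 + 17899 = 34545926 → 1816175/34545926
APPEND 49: p_6 = 49·1816175 + 44274 = 89036849, q_6 = 49·34545926 + 842147 = 1693592521 → 89036849/1693592521
APPEND 41: p_7 = 41·89036849 + 1816175 = 3652326984, q_7 = 41·1693592521 + 34545926 = 69471839287 → 3652326984/69471839287
APPEND 41: p_8 = 41·3652326984 + 89036849 = 149834443193, q_8 = 41·69471839287 + 1693592521 = 2850039003288 → 149834443193/2850039003288
APPEND 4: p_9 = 4·149834443193 + 3652326984 = 602990099756, q_9 = 4·2850039003288 + 69471839287 = 11469627852439 → 602990099756/11469627852439
APPEND 39: p_10 = 39·602990099756 + 149834443193 = 23666448333677, q_10 = 39·11469627852439 + 2850039003288 = 450165525248409 → 23666448333677/450165525248409
APPEND 30: p_11 = 30·23666448333677 + 602990099756 = 710596440110066, q_11 = 30·450165525248409 + 11469627852439 = 13516435385304709 → 710596440110066/13516435385304709
APPEND 50: p_12 = 50·710596440110066 + 23666448333677 = 35553488453836977, q_12 = 50·13516435385304709 + 450165525248409 = 676271934790483859 → 35553488453836977/676271934790483859
APPEND 42: p_13 = 42·35553488453836977 + 710596440110066 = 1493957111501263100, q_13 = 42·676271934790483859 + 13516435385304709 = 28416937696585626787 → 1493957111501263100/28416937696585626787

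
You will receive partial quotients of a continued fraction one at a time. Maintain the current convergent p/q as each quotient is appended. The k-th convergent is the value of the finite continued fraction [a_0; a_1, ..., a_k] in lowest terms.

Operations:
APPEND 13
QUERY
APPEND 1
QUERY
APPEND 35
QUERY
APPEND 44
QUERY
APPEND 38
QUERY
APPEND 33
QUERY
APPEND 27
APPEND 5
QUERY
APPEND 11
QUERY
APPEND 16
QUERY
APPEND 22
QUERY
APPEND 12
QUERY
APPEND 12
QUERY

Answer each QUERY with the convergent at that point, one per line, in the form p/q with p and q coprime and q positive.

13/1
14/1
503/36
22146/1585
842051/60266
27809829/1990363
3786346999/270990698
42401524423/3034697745
682210737767/48826154618
15051037755297/1077210099341
181294663801331/12975347346710
2190587003371269/156781378259861

APPEND 13: p_0 = 13·1 + 0 = 13, q_0 = 13·0 + 1 = 1 → 13/1
APPEND 1: p_1 = 1·13 + 1 = 14, q_1 = 1·1 + 0 = 1 → 14/1
APPEND 35: p_2 = 35·14 + 13 = 503, q_2 = 35·1 + 1 = 36 → 503/36
APPEND 44: p_3 = 44·503 + 14 = 22146, q_3 = 44·36 + 1 = 1585 → 22146/1585
APPEND 38: p_4 = 38·22146 + 503 = 842051, q_4 = 38·1585 + 36 = 60266 → 842051/60266
APPEND 33: p_5 = 33·842051 + 22146 = 27809829, q_5 = 33·60266 + 1585 = 1990363 → 27809829/1990363
APPEND 27: p_6 = 27·27809829 + 842051 = 751707434, q_6 = 27·1990363 + 60266 = 53800067 → 751707434/53800067
APPEND 5: p_7 = 5·751707434 + 27809829 = 3786346999, q_7 = 5·53800067 + 1990363 = 270990698 → 3786346999/270990698
APPEND 11: p_8 = 11·3786346999 + 751707434 = 42401524423, q_8 = 11·270990698 + 53800067 = 3034697745 → 42401524423/3034697745
APPEND 16: p_9 = 16·42401524423 + 3786346999 = 682210737767, q_9 = 16·3034697745 + 270990698 = 48826154618 → 682210737767/48826154618
APPEND 22: p_10 = 22·682210737767 + 42401524423 = 15051037755297, q_10 = 22·48826154618 + 3034697745 = 1077210099341 → 15051037755297/1077210099341
APPEND 12: p_11 = 12·15051037755297 + 682210737767 = 181294663801331, q_11 = 12·1077210099341 + 48826154618 = 12975347346710 → 181294663801331/12975347346710
APPEND 12: p_12 = 12·181294663801331 + 15051037755297 = 2190587003371269, q_12 = 12·12975347346710 + 1077210099341 = 156781378259861 → 2190587003371269/156781378259861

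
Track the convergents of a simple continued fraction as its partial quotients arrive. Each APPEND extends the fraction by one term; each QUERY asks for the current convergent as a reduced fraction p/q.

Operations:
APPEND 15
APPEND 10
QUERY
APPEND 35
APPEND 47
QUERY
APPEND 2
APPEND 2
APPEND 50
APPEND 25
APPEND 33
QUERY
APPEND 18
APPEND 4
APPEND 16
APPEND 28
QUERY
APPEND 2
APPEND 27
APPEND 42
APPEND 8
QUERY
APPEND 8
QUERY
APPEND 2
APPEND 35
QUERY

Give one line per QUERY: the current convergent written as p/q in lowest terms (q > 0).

APPEND 15: p_0 = 15·1 + 0 = 15, q_0 = 15·0 + 1 = 1 → 15/1
APPEND 10: p_1 = 10·15 + 1 = 151, q_1 = 10·1 + 0 = 10 → 151/10
APPEND 35: p_2 = 35·151 + 15 = 5300, q_2 = 35·10 + 1 = 351 → 5300/351
APPEND 47: p_3 = 47·5300 + 151 = 249251, q_3 = 47·351 + 10 = 16507 → 249251/16507
APPEND 2: p_4 = 2·249251 + 5300 = 503802, q_4 = 2·16507 + 351 = 33365 → 503802/33365
APPEND 2: p_5 = 2·503802 + 249251 = 1256855, q_5 = 2·33365 + 16507 = 83237 → 1256855/83237
APPEND 50: p_6 = 50·1256855 + 503802 = 63346552, q_6 = 50·83237 + 33365 = 4195215 → 63346552/4195215
APPEND 25: p_7 = 25·63346552 + 1256855 = 1584920655, q_7 = 25·4195215 + 83237 = 104963612 → 1584920655/104963612
APPEND 33: p_8 = 33·1584920655 + 63346552 = 52365728167, q_8 = 33·104963612 + 4195215 = 3467994411 → 52365728167/3467994411
APPEND 18: p_9 = 18·52365728167 + 1584920655 = 944168027661, q_9 = 18·3467994411 + 104963612 = 62528863010 → 944168027661/62528863010
APPEND 4: p_10 = 4·944168027661 + 52365728167 = 3829037838811, q_10 = 4·62528863010 + 3467994411 = 253583446451 → 3829037838811/253583446451
APPEND 16: p_11 = 16·3829037838811 + 944168027661 = 62208773448637, q_11 = 16·253583446451 + 62528863010 = 4119864006226 → 62208773448637/4119864006226
APPEND 28: p_12 = 28·62208773448637 + 3829037838811 = 1745674694400647, q_12 = 28·4119864006226 + 253583446451 = 115609775620779 → 1745674694400647/115609775620779
APPEND 2: p_13 = 2·1745674694400647 + 62208773448637 = 3553558162249931, q_13 = 2·115609775620779 + 4119864006226 = 235339415247784 → 3553558162249931/235339415247784
APPEND 27: p_14 = 27·3553558162249931 + 1745674694400647 = 97691745075148784, q_14 = 27·235339415247784 + 115609775620779 = 6469773987310947 → 97691745075148784/6469773987310947
APPEND 42: p_15 = 42·97691745075148784 + 3553558162249931 = 4106606851318498859, q_15 = 42·6469773987310947 + 235339415247784 = 271965846882307558 → 4106606851318498859/271965846882307558
APPEND 8: p_16 = 8·4106606851318498859 + 97691745075148784 = 32950546555623139656, q_16 = 8·271965846882307558 + 6469773987310947 = 2182196549045771411 → 32950546555623139656/2182196549045771411
APPEND 8: p_17 = 8·32950546555623139656 + 4106606851318498859 = 267710979296303616107, q_17 = 8·2182196549045771411 + 271965846882307558 = 17729538239248478846 → 267710979296303616107/17729538239248478846
APPEND 2: p_18 = 2·267710979296303616107 + 32950546555623139656 = 568372505148230371870, q_18 = 2·17729538239248478846 + 2182196549045771411 = 37641273027542729103 → 568372505148230371870/37641273027542729103
APPEND 35: p_19 = 35·568372505148230371870 + 267710979296303616107 = 20160748659484366631557, q_19 = 35·37641273027542729103 + 17729538239248478846 = 1335174094203243997451 → 20160748659484366631557/1335174094203243997451

151/10
249251/16507
52365728167/3467994411
1745674694400647/115609775620779
32950546555623139656/2182196549045771411
267710979296303616107/17729538239248478846
20160748659484366631557/1335174094203243997451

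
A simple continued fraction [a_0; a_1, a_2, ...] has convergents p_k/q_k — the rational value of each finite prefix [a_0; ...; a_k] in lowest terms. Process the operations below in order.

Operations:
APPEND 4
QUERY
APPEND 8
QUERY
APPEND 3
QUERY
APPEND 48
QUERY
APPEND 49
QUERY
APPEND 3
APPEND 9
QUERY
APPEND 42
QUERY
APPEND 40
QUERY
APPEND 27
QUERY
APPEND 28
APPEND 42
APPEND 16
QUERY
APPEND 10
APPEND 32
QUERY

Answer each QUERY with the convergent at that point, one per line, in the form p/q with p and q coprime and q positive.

APPEND 4: p_0 = 4·1 + 0 = 4, q_0 = 4·0 + 1 = 1 → 4/1
APPEND 8: p_1 = 8·4 + 1 = 33, q_1 = 8·1 + 0 = 8 → 33/8
APPEND 3: p_2 = 3·33 + 4 = 103, q_2 = 3·8 + 1 = 25 → 103/25
APPEND 48: p_3 = 48·103 + 33 = 4977, q_3 = 48·25 + 8 = 1208 → 4977/1208
APPEND 49: p_4 = 49·4977 + 103 = 243976, q_4 = 49·1208 + 25 = 59217 → 243976/59217
APPEND 3: p_5 = 3·243976 + 4977 = 736905, q_5 = 3·59217 + 1208 = 178859 → 736905/178859
APPEND 9: p_6 = 9·736905 + 243976 = 6876121, q_6 = 9·178859 + 59217 = 1668948 → 6876121/1668948
APPEND 42: p_7 = 42·6876121 + 736905 = 289533987, q_7 = 42·1668948 + 178859 = 70274675 → 289533987/70274675
APPEND 40: p_8 = 40·289533987 + 6876121 = 11588235601, q_8 = 40·70274675 + 1668948 = 2812655948 → 11588235601/2812655948
APPEND 27: p_9 = 27·11588235601 + 289533987 = 313171895214, q_9 = 27·2812655948 + 70274675 = 76011985271 → 313171895214/76011985271
APPEND 28: p_10 = 28·313171895214 + 11588235601 = 8780401301593, q_10 = 28·76011985271 + 2812655948 = 2131148243536 → 8780401301593/2131148243536
APPEND 42: p_11 = 42·8780401301593 + 313171895214 = 369090026562120, q_11 = 42·2131148243536 + 76011985271 = 89584238213783 → 369090026562120/89584238213783
APPEND 16: p_12 = 16·369090026562120 + 8780401301593 = 5914220826295513, q_12 = 16·89584238213783 + 2131148243536 = 1435478959664064 → 5914220826295513/1435478959664064
APPEND 10: p_13 = 10·5914220826295513 + 369090026562120 = 59511298289517250, q_13 = 10·1435478959664064 + 89584238213783 = 14444373834854423 → 59511298289517250/14444373834854423
APPEND 32: p_14 = 32·59511298289517250 + 5914220826295513 = 1910275766090847513, q_14 = 32·14444373834854423 + 1435478959664064 = 463655441675005600 → 1910275766090847513/463655441675005600

4/1
33/8
103/25
4977/1208
243976/59217
6876121/1668948
289533987/70274675
11588235601/2812655948
313171895214/76011985271
5914220826295513/1435478959664064
1910275766090847513/463655441675005600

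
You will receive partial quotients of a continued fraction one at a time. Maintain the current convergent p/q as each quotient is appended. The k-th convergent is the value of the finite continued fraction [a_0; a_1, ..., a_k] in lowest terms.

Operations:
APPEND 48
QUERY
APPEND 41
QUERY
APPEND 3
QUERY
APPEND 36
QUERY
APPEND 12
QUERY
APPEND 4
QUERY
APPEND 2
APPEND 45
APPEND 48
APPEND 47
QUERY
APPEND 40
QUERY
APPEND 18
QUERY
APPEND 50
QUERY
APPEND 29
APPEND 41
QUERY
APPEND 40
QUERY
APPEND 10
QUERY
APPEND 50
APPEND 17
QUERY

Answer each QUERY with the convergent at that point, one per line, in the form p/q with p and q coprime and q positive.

48/1
1969/41
5955/124
216349/4505
2602143/54184
10624921/221241
2447628346517/50966566529
97957187996473/2039746575954
1765677012283031/36766404933701
88381807802148023/1840359993261004
105246744042059751641/2191535814582876501
4212434599785664641338/87714839789524562857
42229592741898706165021/879339933709828505071
36008994811552155245335617/749809435863485975383990

APPEND 48: p_0 = 48·1 + 0 = 48, q_0 = 48·0 + 1 = 1 → 48/1
APPEND 41: p_1 = 41·48 + 1 = 1969, q_1 = 41·1 + 0 = 41 → 1969/41
APPEND 3: p_2 = 3·1969 + 48 = 5955, q_2 = 3·41 + 1 = 124 → 5955/124
APPEND 36: p_3 = 36·5955 + 1969 = 216349, q_3 = 36·124 + 41 = 4505 → 216349/4505
APPEND 12: p_4 = 12·216349 + 5955 = 2602143, q_4 = 12·4505 + 124 = 54184 → 2602143/54184
APPEND 4: p_5 = 4·2602143 + 216349 = 10624921, q_5 = 4·54184 + 4505 = 221241 → 10624921/221241
APPEND 2: p_6 = 2·10624921 + 2602143 = 23851985, q_6 = 2·221241 + 54184 = 496666 → 23851985/496666
APPEND 45: p_7 = 45·23851985 + 10624921 = 1083964246, q_7 = 45·496666 + 221241 = 22571211 → 1083964246/22571211
APPEND 48: p_8 = 48·1083964246 + 23851985 = 52054135793, q_8 = 48·22571211 + 496666 = 1083914794 → 52054135793/1083914794
APPEND 47: p_9 = 47·52054135793 + 1083964246 = 2447628346517, q_9 = 47·1083914794 + 22571211 = 50966566529 → 2447628346517/50966566529
APPEND 40: p_10 = 40·2447628346517 + 52054135793 = 97957187996473, q_10 = 40·50966566529 + 1083914794 = 2039746575954 → 97957187996473/2039746575954
APPEND 18: p_11 = 18·97957187996473 + 2447628346517 = 1765677012283031, q_11 = 18·2039746575954 + 50966566529 = 36766404933701 → 1765677012283031/36766404933701
APPEND 50: p_12 = 50·1765677012283031 + 97957187996473 = 88381807802148023, q_12 = 50·36766404933701 + 2039746575954 = 1840359993261004 → 88381807802148023/1840359993261004
APPEND 29: p_13 = 29·88381807802148023 + 1765677012283031 = 2564838103274575698, q_13 = 29·1840359993261004 + 36766404933701 = 53407206209502817 → 2564838103274575698/53407206209502817
APPEND 41: p_14 = 41·2564838103274575698 + 88381807802148023 = 105246744042059751641, q_14 = 41·53407206209502817 + 1840359993261004 = 2191535814582876501 → 105246744042059751641/2191535814582876501
APPEND 40: p_15 = 40·105246744042059751641 + 2564838103274575698 = 4212434599785664641338, q_15 = 40·2191535814582876501 + 53407206209502817 = 87714839789524562857 → 4212434599785664641338/87714839789524562857
APPEND 10: p_16 = 10·4212434599785664641338 + 105246744042059751641 = 42229592741898706165021, q_16 = 10·87714839789524562857 + 2191535814582876501 = 879339933709828505071 → 42229592741898706165021/879339933709828505071
APPEND 50: p_17 = 50·42229592741898706165021 + 4212434599785664641338 = 2115692071694720972892388, q_17 = 50·879339933709828505071 + 87714839789524562857 = 44054711525280949816407 → 2115692071694720972892388/44054711525280949816407
APPEND 17: p_18 = 17·2115692071694720972892388 + 42229592741898706165021 = 36008994811552155245335617, q_18 = 17·44054711525280949816407 + 879339933709828505071 = 749809435863485975383990 → 36008994811552155245335617/749809435863485975383990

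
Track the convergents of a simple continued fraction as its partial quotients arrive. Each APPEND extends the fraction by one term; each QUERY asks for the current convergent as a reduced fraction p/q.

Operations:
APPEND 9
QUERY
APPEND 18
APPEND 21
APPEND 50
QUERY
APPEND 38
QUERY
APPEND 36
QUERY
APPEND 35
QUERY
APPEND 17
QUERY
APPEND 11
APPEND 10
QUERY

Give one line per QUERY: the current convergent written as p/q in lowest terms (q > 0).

APPEND 9: p_0 = 9·1 + 0 = 9, q_0 = 9·0 + 1 = 1 → 9/1
APPEND 18: p_1 = 18·9 + 1 = 163, q_1 = 18·1 + 0 = 18 → 163/18
APPEND 21: p_2 = 21·163 + 9 = 3432, q_2 = 21·18 + 1 = 379 → 3432/379
APPEND 50: p_3 = 50·3432 + 163 = 171763, q_3 = 50·379 + 18 = 18968 → 171763/18968
APPEND 38: p_4 = 38·171763 + 3432 = 6530426, q_4 = 38·18968 + 379 = 721163 → 6530426/721163
APPEND 36: p_5 = 36·6530426 + 171763 = 235267099, q_5 = 36·721163 + 18968 = 25980836 → 235267099/25980836
APPEND 35: p_6 = 35·235267099 + 6530426 = 8240878891, q_6 = 35·25980836 + 721163 = 910050423 → 8240878891/910050423
APPEND 17: p_7 = 17·8240878891 + 235267099 = 140330208246, q_7 = 17·910050423 + 25980836 = 15496838027 → 140330208246/15496838027
APPEND 11: p_8 = 11·140330208246 + 8240878891 = 1551873169597, q_8 = 11·15496838027 + 910050423 = 171375268720 → 1551873169597/171375268720
APPEND 10: p_9 = 10·1551873169597 + 140330208246 = 15659061904216, q_9 = 10·171375268720 + 15496838027 = 1729249525227 → 15659061904216/1729249525227

9/1
171763/18968
6530426/721163
235267099/25980836
8240878891/910050423
140330208246/15496838027
15659061904216/1729249525227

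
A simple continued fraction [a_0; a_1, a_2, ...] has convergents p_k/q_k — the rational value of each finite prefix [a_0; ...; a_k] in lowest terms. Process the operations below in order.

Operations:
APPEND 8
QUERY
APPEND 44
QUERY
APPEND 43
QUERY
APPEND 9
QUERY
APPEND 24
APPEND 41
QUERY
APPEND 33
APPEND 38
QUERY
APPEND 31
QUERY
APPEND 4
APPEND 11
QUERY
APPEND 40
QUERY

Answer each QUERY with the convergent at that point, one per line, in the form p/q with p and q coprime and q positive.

8/1
353/44
15187/1893
137036/17081
135603127/16902398
170307478323/21228159296
5284010035255/658631129147
239653833848028/29871910563871
9607459701540463/1197532175230724

APPEND 8: p_0 = 8·1 + 0 = 8, q_0 = 8·0 + 1 = 1 → 8/1
APPEND 44: p_1 = 44·8 + 1 = 353, q_1 = 44·1 + 0 = 44 → 353/44
APPEND 43: p_2 = 43·353 + 8 = 15187, q_2 = 43·44 + 1 = 1893 → 15187/1893
APPEND 9: p_3 = 9·15187 + 353 = 137036, q_3 = 9·1893 + 44 = 17081 → 137036/17081
APPEND 24: p_4 = 24·137036 + 15187 = 3304051, q_4 = 24·17081 + 1893 = 411837 → 3304051/411837
APPEND 41: p_5 = 41·3304051 + 137036 = 135603127, q_5 = 41·411837 + 17081 = 16902398 → 135603127/16902398
APPEND 33: p_6 = 33·135603127 + 3304051 = 4478207242, q_6 = 33·16902398 + 411837 = 558190971 → 4478207242/558190971
APPEND 38: p_7 = 38·4478207242 + 135603127 = 170307478323, q_7 = 38·558190971 + 16902398 = 21228159296 → 170307478323/21228159296
APPEND 31: p_8 = 31·170307478323 + 4478207242 = 5284010035255, q_8 = 31·21228159296 + 558190971 = 658631129147 → 5284010035255/658631129147
APPEND 4: p_9 = 4·5284010035255 + 170307478323 = 21306347619343, q_9 = 4·658631129147 + 21228159296 = 2655752675884 → 21306347619343/2655752675884
APPEND 11: p_10 = 11·21306347619343 + 5284010035255 = 239653833848028, q_10 = 11·2655752675884 + 658631129147 = 29871910563871 → 239653833848028/29871910563871
APPEND 40: p_11 = 40·239653833848028 + 21306347619343 = 9607459701540463, q_11 = 40·29871910563871 + 2655752675884 = 1197532175230724 → 9607459701540463/1197532175230724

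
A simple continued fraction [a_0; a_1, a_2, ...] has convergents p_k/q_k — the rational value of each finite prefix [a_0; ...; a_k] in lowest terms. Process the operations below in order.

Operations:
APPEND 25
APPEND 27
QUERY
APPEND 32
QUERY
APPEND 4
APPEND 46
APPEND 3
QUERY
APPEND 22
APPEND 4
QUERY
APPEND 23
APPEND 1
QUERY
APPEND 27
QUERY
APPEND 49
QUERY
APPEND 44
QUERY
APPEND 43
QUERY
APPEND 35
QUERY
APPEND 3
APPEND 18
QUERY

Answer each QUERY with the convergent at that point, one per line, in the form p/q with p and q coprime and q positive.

APPEND 25: p_0 = 25·1 + 0 = 25, q_0 = 25·0 + 1 = 1 → 25/1
APPEND 27: p_1 = 27·25 + 1 = 676, q_1 = 27·1 + 0 = 27 → 676/27
APPEND 32: p_2 = 32·676 + 25 = 21657, q_2 = 32·27 + 1 = 865 → 21657/865
APPEND 4: p_3 = 4·21657 + 676 = 87304, q_3 = 4·865 + 27 = 3487 → 87304/3487
APPEND 46: p_4 = 46·87304 + 21657 = 4037641, q_4 = 46·3487 + 865 = 161267 → 4037641/161267
APPEND 3: p_5 = 3·4037641 + 87304 = 12200227, q_5 = 3·161267 + 3487 = 487288 → 12200227/487288
APPEND 22: p_6 = 22·12200227 + 4037641 = 272442635, q_6 = 22·487288 + 161267 = 10881603 → 272442635/10881603
APPEND 4: p_7 = 4·272442635 + 12200227 = 1101970767, q_7 = 4·10881603 + 487288 = 44013700 → 1101970767/44013700
APPEND 23: p_8 = 23·1101970767 + 272442635 = 25617770276, q_8 = 23·44013700 + 10881603 = 1023196703 → 25617770276/1023196703
APPEND 1: p_9 = 1·25617770276 + 1101970767 = 26719741043, q_9 = 1·1023196703 + 44013700 = 1067210403 → 26719741043/1067210403
APPEND 27: p_10 = 27·26719741043 + 25617770276 = 747050778437, q_10 = 27·1067210403 + 1023196703 = 29837877584 → 747050778437/29837877584
APPEND 49: p_11 = 49·747050778437 + 26719741043 = 36632207884456, q_11 = 49·29837877584 + 1067210403 = 1463123212019 → 36632207884456/1463123212019
APPEND 44: p_12 = 44·36632207884456 + 747050778437 = 1612564197694501, q_12 = 44·1463123212019 + 29837877584 = 64407259206420 → 1612564197694501/64407259206420
APPEND 43: p_13 = 43·1612564197694501 + 36632207884456 = 69376892708747999, q_13 = 43·64407259206420 + 1463123212019 = 2770975269088079 → 69376892708747999/2770975269088079
APPEND 35: p_14 = 35·69376892708747999 + 1612564197694501 = 2429803809003874466, q_14 = 35·2770975269088079 + 64407259206420 = 97048541677289185 → 2429803809003874466/97048541677289185
APPEND 3: p_15 = 3·2429803809003874466 + 69376892708747999 = 7358788319720371397, q_15 = 3·97048541677289185 + 2770975269088079 = 293916600300955634 → 7358788319720371397/293916600300955634
APPEND 18: p_16 = 18·7358788319720371397 + 2429803809003874466 = 134887993563970559612, q_16 = 18·293916600300955634 + 97048541677289185 = 5387547347094490597 → 134887993563970559612/5387547347094490597

676/27
21657/865
12200227/487288
1101970767/44013700
26719741043/1067210403
747050778437/29837877584
36632207884456/1463123212019
1612564197694501/64407259206420
69376892708747999/2770975269088079
2429803809003874466/97048541677289185
134887993563970559612/5387547347094490597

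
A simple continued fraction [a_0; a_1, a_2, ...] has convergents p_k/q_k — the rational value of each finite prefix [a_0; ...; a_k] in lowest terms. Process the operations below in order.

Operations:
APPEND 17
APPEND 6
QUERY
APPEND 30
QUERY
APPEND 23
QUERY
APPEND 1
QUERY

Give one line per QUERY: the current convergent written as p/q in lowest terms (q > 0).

APPEND 17: p_0 = 17·1 + 0 = 17, q_0 = 17·0 + 1 = 1 → 17/1
APPEND 6: p_1 = 6·17 + 1 = 103, q_1 = 6·1 + 0 = 6 → 103/6
APPEND 30: p_2 = 30·103 + 17 = 3107, q_2 = 30·6 + 1 = 181 → 3107/181
APPEND 23: p_3 = 23·3107 + 103 = 71564, q_3 = 23·181 + 6 = 4169 → 71564/4169
APPEND 1: p_4 = 1·71564 + 3107 = 74671, q_4 = 1·4169 + 181 = 4350 → 74671/4350

103/6
3107/181
71564/4169
74671/4350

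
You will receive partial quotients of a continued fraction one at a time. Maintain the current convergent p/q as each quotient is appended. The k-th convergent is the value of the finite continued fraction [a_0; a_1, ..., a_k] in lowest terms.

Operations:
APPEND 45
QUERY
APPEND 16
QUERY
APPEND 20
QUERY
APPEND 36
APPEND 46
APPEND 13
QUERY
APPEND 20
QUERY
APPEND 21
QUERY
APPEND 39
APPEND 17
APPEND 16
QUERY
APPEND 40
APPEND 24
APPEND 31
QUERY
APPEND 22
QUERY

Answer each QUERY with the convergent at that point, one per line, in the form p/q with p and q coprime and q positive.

APPEND 45: p_0 = 45·1 + 0 = 45, q_0 = 45·0 + 1 = 1 → 45/1
APPEND 16: p_1 = 16·45 + 1 = 721, q_1 = 16·1 + 0 = 16 → 721/16
APPEND 20: p_2 = 20·721 + 45 = 14465, q_2 = 20·16 + 1 = 321 → 14465/321
APPEND 36: p_3 = 36·14465 + 721 = 521461, q_3 = 36·321 + 16 = 11572 → 521461/11572
APPEND 46: p_4 = 46·521461 + 14465 = 24001671, q_4 = 46·11572 + 321 = 532633 → 24001671/532633
APPEND 13: p_5 = 13·24001671 + 521461 = 312543184, q_5 = 13·532633 + 11572 = 6935801 → 312543184/6935801
APPEND 20: p_6 = 20·312543184 + 24001671 = 6274865351, q_6 = 20·6935801 + 532633 = 139248653 → 6274865351/139248653
APPEND 21: p_7 = 21·6274865351 + 312543184 = 132084715555, q_7 = 21·139248653 + 6935801 = 2931157514 → 132084715555/2931157514
APPEND 39: p_8 = 39·132084715555 + 6274865351 = 5157578771996, q_8 = 39·2931157514 + 139248653 = 114454391699 → 5157578771996/114454391699
APPEND 17: p_9 = 17·5157578771996 + 132084715555 = 87810923839487, q_9 = 17·114454391699 + 2931157514 = 1948655816397 → 87810923839487/1948655816397
APPEND 16: p_10 = 16·87810923839487 + 5157578771996 = 1410132360203788, q_10 = 16·1948655816397 + 114454391699 = 31292947454051 → 1410132360203788/31292947454051
APPEND 40: p_11 = 40·1410132360203788 + 87810923839487 = 56493105331991007, q_11 = 40·31292947454051 + 1948655816397 = 1253666553978437 → 56493105331991007/1253666553978437
APPEND 24: p_12 = 24·56493105331991007 + 1410132360203788 = 1357244660327987956, q_12 = 24·1253666553978437 + 31292947454051 = 30119290242936539 → 1357244660327987956/30119290242936539
APPEND 31: p_13 = 31·1357244660327987956 + 56493105331991007 = 42131077575499617643, q_13 = 31·30119290242936539 + 1253666553978437 = 934951664085011146 → 42131077575499617643/934951664085011146
APPEND 22: p_14 = 22·42131077575499617643 + 1357244660327987956 = 928240951321319576102, q_14 = 22·934951664085011146 + 30119290242936539 = 20599055900113181751 → 928240951321319576102/20599055900113181751

45/1
721/16
14465/321
312543184/6935801
6274865351/139248653
132084715555/2931157514
1410132360203788/31292947454051
42131077575499617643/934951664085011146
928240951321319576102/20599055900113181751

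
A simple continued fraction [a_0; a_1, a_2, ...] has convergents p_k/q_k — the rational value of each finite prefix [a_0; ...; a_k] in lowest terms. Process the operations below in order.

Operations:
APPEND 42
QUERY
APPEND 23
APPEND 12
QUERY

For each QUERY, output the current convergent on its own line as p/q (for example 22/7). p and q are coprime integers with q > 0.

APPEND 42: p_0 = 42·1 + 0 = 42, q_0 = 42·0 + 1 = 1 → 42/1
APPEND 23: p_1 = 23·42 + 1 = 967, q_1 = 23·1 + 0 = 23 → 967/23
APPEND 12: p_2 = 12·967 + 42 = 11646, q_2 = 12·23 + 1 = 277 → 11646/277

42/1
11646/277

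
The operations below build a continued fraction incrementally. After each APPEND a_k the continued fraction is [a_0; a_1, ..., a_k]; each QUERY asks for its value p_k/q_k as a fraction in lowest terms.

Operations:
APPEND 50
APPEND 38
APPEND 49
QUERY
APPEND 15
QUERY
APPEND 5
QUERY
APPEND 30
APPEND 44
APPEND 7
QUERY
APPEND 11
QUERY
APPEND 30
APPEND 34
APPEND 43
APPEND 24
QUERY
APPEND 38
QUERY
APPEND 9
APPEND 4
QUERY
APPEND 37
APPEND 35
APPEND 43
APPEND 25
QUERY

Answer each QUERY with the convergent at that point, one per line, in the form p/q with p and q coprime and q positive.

APPEND 50: p_0 = 50·1 + 0 = 50, q_0 = 50·0 + 1 = 1 → 50/1
APPEND 38: p_1 = 38·50 + 1 = 1901, q_1 = 38·1 + 0 = 38 → 1901/38
APPEND 49: p_2 = 49·1901 + 50 = 93199, q_2 = 49·38 + 1 = 1863 → 93199/1863
APPEND 15: p_3 = 15·93199 + 1901 = 1399886, q_3 = 15·1863 + 38 = 27983 → 1399886/27983
APPEND 5: p_4 = 5·1399886 + 93199 = 7092629, q_4 = 5·27983 + 1863 = 141778 → 7092629/141778
APPEND 30: p_5 = 30·7092629 + 1399886 = 214178756, q_5 = 30·141778 + 27983 = 4281323 → 214178756/4281323
APPEND 44: p_6 = 44·214178756 + 7092629 = 9430957893, q_6 = 44·4281323 + 141778 = 188519990 → 9430957893/188519990
APPEND 7: p_7 = 7·9430957893 + 214178756 = 66230884007, q_7 = 7·188519990 + 4281323 = 1323921253 → 66230884007/1323921253
APPEND 11: p_8 = 11·66230884007 + 9430957893 = 737970681970, q_8 = 11·1323921253 + 188519990 = 14751653773 → 737970681970/14751653773
APPEND 30: p_9 = 30·737970681970 + 66230884007 = 22205351343107, q_9 = 30·14751653773 + 1323921253 = 443873534443 → 22205351343107/443873534443
APPEND 34: p_10 = 34·22205351343107 + 737970681970 = 755719916347608, q_10 = 34·443873534443 + 14751653773 = 15106451824835 → 755719916347608/15106451824835
APPEND 43: p_11 = 43·755719916347608 + 22205351343107 = 32518161754290251, q_11 = 43·15106451824835 + 443873534443 = 650021302002348 → 32518161754290251/650021302002348
APPEND 24: p_12 = 24·32518161754290251 + 755719916347608 = 781191602019313632, q_12 = 24·650021302002348 + 15106451824835 = 15615617699881187 → 781191602019313632/15615617699881187
APPEND 38: p_13 = 38·781191602019313632 + 32518161754290251 = 29717799038488208267, q_13 = 38·15615617699881187 + 650021302002348 = 594043493897487454 → 29717799038488208267/594043493897487454
APPEND 9: p_14 = 9·29717799038488208267 + 781191602019313632 = 268241382948413188035, q_14 = 9·594043493897487454 + 15615617699881187 = 5362007062777268273 → 268241382948413188035/5362007062777268273
APPEND 4: p_15 = 4·268241382948413188035 + 29717799038488208267 = 1102683330832140960407, q_15 = 4·5362007062777268273 + 594043493897487454 = 22042071745006560546 → 1102683330832140960407/22042071745006560546
APPEND 37: p_16 = 37·1102683330832140960407 + 268241382948413188035 = 41067524623737628723094, q_16 = 37·22042071745006560546 + 5362007062777268273 = 820918661628020008475 → 41067524623737628723094/820918661628020008475
APPEND 35: p_17 = 35·41067524623737628723094 + 1102683330832140960407 = 1438466045161649146268697, q_17 = 35·820918661628020008475 + 22042071745006560546 = 28754195228725706857171 → 1438466045161649146268697/28754195228725706857171
APPEND 43: p_18 = 43·1438466045161649146268697 + 41067524623737628723094 = 61895107466574650918277065, q_18 = 43·28754195228725706857171 + 820918661628020008475 = 1237251313496833414866828 → 61895107466574650918277065/1237251313496833414866828
APPEND 25: p_19 = 25·61895107466574650918277065 + 1438466045161649146268697 = 1548816152709527922103195322, q_19 = 25·1237251313496833414866828 + 28754195228725706857171 = 30960037032649561078527871 → 1548816152709527922103195322/30960037032649561078527871

93199/1863
1399886/27983
7092629/141778
66230884007/1323921253
737970681970/14751653773
781191602019313632/15615617699881187
29717799038488208267/594043493897487454
1102683330832140960407/22042071745006560546
1548816152709527922103195322/30960037032649561078527871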